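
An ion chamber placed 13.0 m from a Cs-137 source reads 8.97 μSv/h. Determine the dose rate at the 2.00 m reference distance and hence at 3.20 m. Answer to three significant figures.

379 μSv/h; 148 μSv/h

Using I₁d₁² = I₂d₂²,
At 2.00 m: 8.97 × (13.0/2.00)² = 8.97 × 42.25 = 379.0 μSv/h
At 3.20 m: (2.00/3.20)² = 0.3906, so 379.0 × 0.3906 = 148.0 μSv/h.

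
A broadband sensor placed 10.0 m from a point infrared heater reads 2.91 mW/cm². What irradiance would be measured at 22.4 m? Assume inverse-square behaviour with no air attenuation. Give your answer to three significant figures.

0.580 mW/cm²

Using I₁d₁² = I₂d₂², scaling from 10.0 m to 22.4 m:
(10.0/22.4)² = 0.1993, so 2.91 × 0.1993 = 0.5800 mW/cm².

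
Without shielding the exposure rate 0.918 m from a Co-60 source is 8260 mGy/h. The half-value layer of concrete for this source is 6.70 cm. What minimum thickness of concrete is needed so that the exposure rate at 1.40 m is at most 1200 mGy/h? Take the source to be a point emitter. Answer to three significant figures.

10.5 cm

At 1.40 m, distance alone gives (0.918/1.40)² = 0.4300, so 8260 × 0.4300 = 3552 mGy/h.
Further attenuation needed: 3552/1200 = 2.960.
n = log₂(2.960) = 1.566 half-value layers.
Thickness = 1.566 × 6.70 cm = 10.49 cm.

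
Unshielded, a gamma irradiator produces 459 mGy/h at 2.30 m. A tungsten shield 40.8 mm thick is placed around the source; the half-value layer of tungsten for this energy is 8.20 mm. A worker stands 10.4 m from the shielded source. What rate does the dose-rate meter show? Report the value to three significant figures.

0.713 mGy/h

Distance alone: 459 × (2.30/10.4)² = 459 × 0.04891 = 22.45 mGy/h.
Shield: 40.8/8.20 = 4.976 half-value layers → attenuation 2^(−4.976) = 0.03177.
Combined: 22.45 × 0.03177 = 0.7132 mGy/h.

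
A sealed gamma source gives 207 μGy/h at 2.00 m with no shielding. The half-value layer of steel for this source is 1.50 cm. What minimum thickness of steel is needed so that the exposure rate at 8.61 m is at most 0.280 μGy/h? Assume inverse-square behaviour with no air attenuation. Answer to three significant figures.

7.98 cm

At 8.61 m, distance alone gives (2.00/8.61)² = 0.05396, so 207 × 0.05396 = 11.17 μGy/h.
Further attenuation needed: 11.17/0.280 = 39.89.
n = log₂(39.89) = 5.318 half-value layers.
Thickness = 5.318 × 1.50 cm = 7.977 cm.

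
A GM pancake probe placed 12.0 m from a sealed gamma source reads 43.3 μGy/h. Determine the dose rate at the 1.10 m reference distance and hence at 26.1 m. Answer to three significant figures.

5150 μGy/h; 9.15 μGy/h

Applying the 1/r² law,
At 1.10 m: 43.3 × (12.0/1.10)² = 43.3 × 119.0 = 5153 μGy/h
At 26.1 m: 5153 × (1.10/26.1)² = 5153 × 0.001776 = 9.152 μGy/h.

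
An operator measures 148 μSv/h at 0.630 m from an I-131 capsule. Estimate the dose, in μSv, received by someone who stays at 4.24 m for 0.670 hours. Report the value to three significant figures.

Intensity scales as (d₁/d₂)², so rate at 4.24 m:
(0.630/4.24)² = 0.02208, so 148 × 0.02208 = 3.268 μSv/h.
Dose = rate × time = 3.268 μSv/h × 0.6700 h = 2.190 μSv.

2.19 μSv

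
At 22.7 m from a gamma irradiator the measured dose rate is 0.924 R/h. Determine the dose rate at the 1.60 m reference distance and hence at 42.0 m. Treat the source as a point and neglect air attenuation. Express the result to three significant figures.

186 R/h; 0.270 R/h

Since intensity falls as 1/r²,
At 1.60 m: (22.7/1.60)² = 201.3, so 0.924 × 201.3 = 186.0 R/h
At 42.0 m: (1.60/42.0)² = 0.001451, so 186.0 × 0.001451 = 0.2699 R/h.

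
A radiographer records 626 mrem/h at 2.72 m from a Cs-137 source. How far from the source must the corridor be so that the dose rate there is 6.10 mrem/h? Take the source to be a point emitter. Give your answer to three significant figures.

By the inverse-square law, d₂ = d₁·√(I₁/I₂).
I₁/I₂ = 626/6.10 = 102.6, so d₂ = 2.72 × √102.6 = 27.55 m.

27.6 m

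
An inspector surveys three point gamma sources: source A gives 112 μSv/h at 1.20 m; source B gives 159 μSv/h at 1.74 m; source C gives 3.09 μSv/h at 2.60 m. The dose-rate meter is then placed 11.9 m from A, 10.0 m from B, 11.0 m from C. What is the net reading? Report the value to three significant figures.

6.13 μSv/h

By superposition, sum each source's inverse-square contribution:
A: 112 × (1.20/11.9)² = 1.139 μSv/h
B: 159 × (1.74/10.0)² = 4.814 μSv/h
C: 3.09 × (2.60/11.0)² = 0.1726 μSv/h
Total = 1.139 + 4.814 + 0.1726 = 6.126 μSv/h.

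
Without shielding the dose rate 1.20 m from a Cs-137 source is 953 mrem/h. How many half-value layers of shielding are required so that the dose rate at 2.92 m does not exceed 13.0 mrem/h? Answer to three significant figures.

3.63 half-value layers

At 2.92 m, distance alone gives 953 × (1.20/2.92)² = 953 × 0.1689 = 161.0 mrem/h.
Further attenuation needed: 161.0/13.0 = 12.38.
n = log₂(12.38) = 3.630 half-value layers.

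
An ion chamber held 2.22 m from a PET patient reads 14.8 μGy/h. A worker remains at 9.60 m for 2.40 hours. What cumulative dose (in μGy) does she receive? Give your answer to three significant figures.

1.90 μGy

By the inverse-square law, rate at 9.60 m:
(2.22/9.60)² = 0.05348, so 14.8 × 0.05348 = 0.7915 μGy/h.
Dose = rate × time = 0.7915 μGy/h × 2.400 h = 1.900 μGy.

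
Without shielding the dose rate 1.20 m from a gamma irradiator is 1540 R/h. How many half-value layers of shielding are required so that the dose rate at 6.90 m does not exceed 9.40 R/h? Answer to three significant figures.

At 6.90 m, distance alone gives (1.20/6.90)² = 0.03025, so 1540 × 0.03025 = 46.59 R/h.
Further attenuation needed: 46.59/9.40 = 4.956.
n = log₂(4.956) = 2.309 half-value layers.

2.31 half-value layers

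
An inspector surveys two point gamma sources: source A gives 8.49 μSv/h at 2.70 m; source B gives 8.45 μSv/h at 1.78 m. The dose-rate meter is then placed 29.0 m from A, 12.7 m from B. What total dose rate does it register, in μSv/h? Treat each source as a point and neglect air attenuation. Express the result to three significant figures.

0.240 μSv/h

By superposition, sum each source's inverse-square contribution:
A: 8.49 × (2.70/29.0)² = 0.07359 μSv/h
B: 8.45 × (1.78/12.7)² = 0.1660 μSv/h
Total = 0.07359 + 0.1660 = 0.2396 μSv/h.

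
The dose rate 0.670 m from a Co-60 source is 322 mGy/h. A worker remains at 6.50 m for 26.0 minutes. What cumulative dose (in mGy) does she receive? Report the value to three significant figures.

By the inverse-square law, rate at 6.50 m:
322 × (0.670/6.50)² = 322 × 0.01062 = 3.420 mGy/h.
Dose = rate × time = 3.420 mGy/h × 0.4333 h = 1.482 mGy.

1.48 mGy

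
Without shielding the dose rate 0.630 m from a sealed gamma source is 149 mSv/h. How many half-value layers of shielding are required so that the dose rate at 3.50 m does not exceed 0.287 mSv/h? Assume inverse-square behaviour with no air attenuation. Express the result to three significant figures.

4.07 half-value layers

At 3.50 m, distance alone gives (0.630/3.50)² = 0.03240, so 149 × 0.03240 = 4.828 mSv/h.
Further attenuation needed: 4.828/0.287 = 16.82.
n = log₂(16.82) = 4.072 half-value layers.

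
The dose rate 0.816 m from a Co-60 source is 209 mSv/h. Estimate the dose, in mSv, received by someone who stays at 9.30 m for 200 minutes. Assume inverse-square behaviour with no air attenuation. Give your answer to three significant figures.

Since intensity falls as 1/r², rate at 9.30 m:
209 × (0.816/9.30)² = 209 × 0.007699 = 1.609 mSv/h.
Dose = rate × time = 1.609 mSv/h × 3.333 h = 5.363 mSv.

5.36 mSv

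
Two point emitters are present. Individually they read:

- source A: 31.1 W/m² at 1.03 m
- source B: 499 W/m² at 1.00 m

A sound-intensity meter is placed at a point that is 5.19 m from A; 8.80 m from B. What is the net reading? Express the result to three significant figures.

Each source contributes Iᵢ·(dᵢ/rᵢ)²; contributions add.
A: 31.1 × (1.03/5.19)² = 1.225 W/m²
B: 499 × (1.00/8.80)² = 6.444 W/m²
Total = 1.225 + 6.444 = 7.669 W/m².

7.67 W/m²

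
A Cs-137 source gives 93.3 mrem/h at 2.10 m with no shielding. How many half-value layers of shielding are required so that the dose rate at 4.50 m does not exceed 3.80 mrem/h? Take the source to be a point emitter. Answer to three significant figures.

2.42 half-value layers

At 4.50 m, distance alone gives 93.3 × (2.10/4.50)² = 93.3 × 0.2178 = 20.32 mrem/h.
Further attenuation needed: 20.32/3.80 = 5.347.
n = log₂(5.347) = 2.419 half-value layers.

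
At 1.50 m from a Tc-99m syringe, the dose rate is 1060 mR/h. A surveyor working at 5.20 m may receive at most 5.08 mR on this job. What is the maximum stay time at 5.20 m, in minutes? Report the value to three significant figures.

3.46 min

Since intensity falls as 1/r², rate at 5.20 m:
(1.50/5.20)² = 0.08321, so 1060 × 0.08321 = 88.20 mR/h.
Stay time = 5.08 mR ÷ 88.20 mR/h = 0.05760 h = 3.456 min.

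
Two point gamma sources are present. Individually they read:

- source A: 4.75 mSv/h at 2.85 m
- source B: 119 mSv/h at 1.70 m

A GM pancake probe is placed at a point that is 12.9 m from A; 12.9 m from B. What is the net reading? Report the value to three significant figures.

Each source contributes Iᵢ·(dᵢ/rᵢ)²; contributions add.
A: 4.75 × (2.85/12.9)² = 0.2318 mSv/h
B: 119 × (1.70/12.9)² = 2.067 mSv/h
Total = 0.2318 + 2.067 = 2.299 mSv/h.

2.30 mSv/h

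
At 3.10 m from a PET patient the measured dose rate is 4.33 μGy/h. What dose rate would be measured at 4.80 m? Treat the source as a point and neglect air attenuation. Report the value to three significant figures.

1.81 μGy/h

Using I₁d₁² = I₂d₂², scaling from 3.10 m to 4.80 m:
(3.10/4.80)² = 0.4171, so 4.33 × 0.4171 = 1.806 μGy/h.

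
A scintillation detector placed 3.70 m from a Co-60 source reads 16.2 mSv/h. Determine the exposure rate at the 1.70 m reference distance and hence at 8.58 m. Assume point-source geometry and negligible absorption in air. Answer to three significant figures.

76.7 mSv/h; 3.01 mSv/h

By the inverse-square law,
At 1.70 m: 16.2 × (3.70/1.70)² = 16.2 × 4.737 = 76.74 mSv/h
At 8.58 m: 76.74 × (1.70/8.58)² = 76.74 × 0.03926 = 3.013 mSv/h.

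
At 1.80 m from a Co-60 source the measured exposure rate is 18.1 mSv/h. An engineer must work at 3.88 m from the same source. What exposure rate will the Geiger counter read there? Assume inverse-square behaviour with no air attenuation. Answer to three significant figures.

Intensity scales as (d₁/d₂)², so scaling from 1.80 m to 3.88 m:
18.1 × (1.80/3.88)² = 18.1 × 0.2152 = 3.895 mSv/h.

3.90 mSv/h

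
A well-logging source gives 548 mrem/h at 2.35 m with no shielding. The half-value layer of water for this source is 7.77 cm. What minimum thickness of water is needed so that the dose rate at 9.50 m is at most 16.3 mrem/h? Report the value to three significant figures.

8.09 cm

At 9.50 m, distance alone gives (2.35/9.50)² = 0.06119, so 548 × 0.06119 = 33.53 mrem/h.
Further attenuation needed: 33.53/16.3 = 2.057.
n = log₂(2.057) = 1.041 half-value layers.
Thickness = 1.041 × 7.77 cm = 8.089 cm.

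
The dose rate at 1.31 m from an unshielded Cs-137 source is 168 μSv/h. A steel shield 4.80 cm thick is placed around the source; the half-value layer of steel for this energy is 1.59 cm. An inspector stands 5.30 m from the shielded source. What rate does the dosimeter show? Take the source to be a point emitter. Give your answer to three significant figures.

Distance alone: (1.31/5.30)² = 0.06109, so 168 × 0.06109 = 10.26 μSv/h.
Shield: 4.80/1.59 = 3.019 half-value layers → attenuation 2^(−3.019) = 0.1234.
Combined: 10.26 × 0.1234 = 1.266 μSv/h.

1.27 μSv/h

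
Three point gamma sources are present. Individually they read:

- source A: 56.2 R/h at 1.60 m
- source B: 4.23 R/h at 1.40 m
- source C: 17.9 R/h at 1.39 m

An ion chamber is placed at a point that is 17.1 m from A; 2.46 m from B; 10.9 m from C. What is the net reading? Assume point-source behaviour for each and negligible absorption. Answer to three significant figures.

By superposition, sum each source's inverse-square contribution:
A: 56.2 × (1.60/17.1)² = 0.4920 R/h
B: 4.23 × (1.40/2.46)² = 1.370 R/h
C: 17.9 × (1.39/10.9)² = 0.2911 R/h
Total = 0.4920 + 1.370 + 0.2911 = 2.153 R/h.

2.15 R/h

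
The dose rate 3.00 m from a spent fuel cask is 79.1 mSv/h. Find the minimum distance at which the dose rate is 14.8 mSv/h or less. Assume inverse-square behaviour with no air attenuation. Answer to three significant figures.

Using I₁d₁² = I₂d₂², d₂ = d₁·√(I₁/I₂).
I₁/I₂ = 79.1/14.8 = 5.345, so d₂ = 3.00 × √5.345 = 6.936 m.

6.94 m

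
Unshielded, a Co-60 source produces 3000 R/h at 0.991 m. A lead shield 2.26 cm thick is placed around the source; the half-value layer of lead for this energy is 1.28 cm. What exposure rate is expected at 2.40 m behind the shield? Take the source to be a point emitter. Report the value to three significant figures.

Distance alone: 3000 × (0.991/2.40)² = 3000 × 0.1705 = 511.5 R/h.
Shield: 2.26/1.28 = 1.766 half-value layers → attenuation 2^(−1.766) = 0.2940.
Combined: 511.5 × 0.2940 = 150.4 R/h.

150 R/h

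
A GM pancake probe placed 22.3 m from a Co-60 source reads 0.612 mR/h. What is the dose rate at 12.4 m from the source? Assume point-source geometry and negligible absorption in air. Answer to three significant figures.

Intensity scales as (d₁/d₂)², so scaling from 22.3 m to 12.4 m:
0.612 × (22.3/12.4)² = 0.612 × 3.234 = 1.979 mR/h.

1.98 mR/h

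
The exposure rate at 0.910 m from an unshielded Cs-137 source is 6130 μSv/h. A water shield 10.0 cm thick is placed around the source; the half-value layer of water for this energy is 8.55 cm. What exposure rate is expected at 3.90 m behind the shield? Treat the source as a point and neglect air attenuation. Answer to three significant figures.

148 μSv/h

Distance alone: 6130 × (0.910/3.90)² = 6130 × 0.05444 = 333.7 μSv/h.
Shield: 10.0/8.55 = 1.170 half-value layers → attenuation 2^(−1.170) = 0.4444.
Combined: 333.7 × 0.4444 = 148.3 μSv/h.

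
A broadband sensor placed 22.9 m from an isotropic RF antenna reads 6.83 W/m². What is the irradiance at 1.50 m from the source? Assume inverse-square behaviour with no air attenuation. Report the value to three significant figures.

1590 W/m²

Since intensity falls as 1/r², scaling from 22.9 m to 1.50 m:
(22.9/1.50)² = 233.1, so 6.83 × 233.1 = 1592 W/m².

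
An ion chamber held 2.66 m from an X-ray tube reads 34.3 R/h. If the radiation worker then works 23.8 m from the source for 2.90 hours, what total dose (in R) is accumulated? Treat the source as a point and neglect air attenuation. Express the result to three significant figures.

Applying the 1/r² law, rate at 23.8 m:
(2.66/23.8)² = 0.01249, so 34.3 × 0.01249 = 0.4284 R/h.
Dose = rate × time = 0.4284 R/h × 2.900 h = 1.242 R.

1.24 R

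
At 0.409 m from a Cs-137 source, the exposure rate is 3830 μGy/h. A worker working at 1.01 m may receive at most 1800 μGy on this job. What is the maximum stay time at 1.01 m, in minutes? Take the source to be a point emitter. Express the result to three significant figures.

172 min

Intensity scales as (d₁/d₂)², so rate at 1.01 m:
3830 × (0.409/1.01)² = 3830 × 0.1640 = 628.1 μGy/h.
Stay time = 1800 μGy ÷ 628.1 μGy/h = 2.866 h = 172.0 min.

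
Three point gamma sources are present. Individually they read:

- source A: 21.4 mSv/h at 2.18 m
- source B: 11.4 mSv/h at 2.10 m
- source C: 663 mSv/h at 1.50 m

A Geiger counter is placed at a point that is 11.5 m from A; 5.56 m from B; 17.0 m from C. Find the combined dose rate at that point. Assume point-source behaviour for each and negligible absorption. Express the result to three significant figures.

7.56 mSv/h

Each source contributes Iᵢ·(dᵢ/rᵢ)²; contributions add.
A: 21.4 × (2.18/11.5)² = 0.7690 mSv/h
B: 11.4 × (2.10/5.56)² = 1.626 mSv/h
C: 663 × (1.50/17.0)² = 5.162 mSv/h
Total = 0.7690 + 1.626 + 5.162 = 7.557 mSv/h.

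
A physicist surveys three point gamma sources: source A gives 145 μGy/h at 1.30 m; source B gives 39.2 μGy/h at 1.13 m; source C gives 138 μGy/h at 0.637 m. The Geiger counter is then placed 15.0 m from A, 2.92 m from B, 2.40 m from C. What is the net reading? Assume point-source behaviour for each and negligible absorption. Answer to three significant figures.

16.7 μGy/h

Each source contributes Iᵢ·(dᵢ/rᵢ)²; contributions add.
A: 145 × (1.30/15.0)² = 1.089 μGy/h
B: 39.2 × (1.13/2.92)² = 5.871 μGy/h
C: 138 × (0.637/2.40)² = 9.722 μGy/h
Total = 1.089 + 5.871 + 9.722 = 16.68 μGy/h.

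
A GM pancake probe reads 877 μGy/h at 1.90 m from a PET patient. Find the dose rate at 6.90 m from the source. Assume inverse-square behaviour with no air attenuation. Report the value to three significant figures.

Intensity scales as (d₁/d₂)², so the rate at 6.90 m is
877 × (1.90/6.90)² = 877 × 0.07582 = 66.49 μGy/h.

66.5 μGy/h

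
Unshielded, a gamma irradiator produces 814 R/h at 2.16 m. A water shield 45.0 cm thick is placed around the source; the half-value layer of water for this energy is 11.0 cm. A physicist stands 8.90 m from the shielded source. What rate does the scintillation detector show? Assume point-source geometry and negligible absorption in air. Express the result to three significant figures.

2.81 R/h

Distance alone: 814 × (2.16/8.90)² = 814 × 0.05890 = 47.94 R/h.
Shield: 45.0/11.0 = 4.091 half-value layers → attenuation 2^(−4.091) = 0.05868.
Combined: 47.94 × 0.05868 = 2.813 R/h.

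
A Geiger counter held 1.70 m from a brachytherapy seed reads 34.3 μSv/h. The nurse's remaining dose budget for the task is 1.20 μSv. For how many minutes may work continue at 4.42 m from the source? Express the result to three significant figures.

14.2 min

Using I₁d₁² = I₂d₂², rate at 4.42 m:
(1.70/4.42)² = 0.1479, so 34.3 × 0.1479 = 5.073 μSv/h.
Stay time = 1.20 μSv ÷ 5.073 μSv/h = 0.2365 h = 14.19 min.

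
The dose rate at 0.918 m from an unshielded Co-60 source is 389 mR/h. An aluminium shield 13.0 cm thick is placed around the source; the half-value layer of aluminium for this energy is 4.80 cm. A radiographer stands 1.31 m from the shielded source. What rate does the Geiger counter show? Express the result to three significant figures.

29.2 mR/h

Distance alone: (0.918/1.31)² = 0.4911, so 389 × 0.4911 = 191.0 mR/h.
Shield: 13.0/4.80 = 2.708 half-value layers → attenuation 2^(−2.708) = 0.1530.
Combined: 191.0 × 0.1530 = 29.22 mR/h.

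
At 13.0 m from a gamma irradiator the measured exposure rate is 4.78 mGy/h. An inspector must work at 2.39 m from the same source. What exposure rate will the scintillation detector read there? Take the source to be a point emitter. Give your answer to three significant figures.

Applying the 1/r² law, scaling from 13.0 m to 2.39 m:
(13.0/2.39)² = 29.59, so 4.78 × 29.59 = 141.4 mGy/h.

141 mGy/h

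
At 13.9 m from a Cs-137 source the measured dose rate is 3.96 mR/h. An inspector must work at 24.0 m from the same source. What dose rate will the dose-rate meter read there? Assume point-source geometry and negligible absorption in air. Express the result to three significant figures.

1.33 mR/h

Intensity scales as (d₁/d₂)², so scaling from 13.9 m to 24.0 m:
3.96 × (13.9/24.0)² = 3.96 × 0.3354 = 1.328 mR/h.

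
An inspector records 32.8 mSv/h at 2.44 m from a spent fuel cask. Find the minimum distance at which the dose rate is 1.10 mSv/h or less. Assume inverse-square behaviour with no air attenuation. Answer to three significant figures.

Applying the 1/r² law, d₂ = d₁·√(I₁/I₂).
I₁/I₂ = 32.8/1.10 = 29.82, so d₂ = 2.44 × √29.82 = 13.32 m.

13.3 m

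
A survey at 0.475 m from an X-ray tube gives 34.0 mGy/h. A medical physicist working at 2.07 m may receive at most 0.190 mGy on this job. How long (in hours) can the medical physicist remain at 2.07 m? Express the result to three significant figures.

Since intensity falls as 1/r², rate at 2.07 m:
34.0 × (0.475/2.07)² = 34.0 × 0.05266 = 1.790 mGy/h.
Stay time = 0.190 mGy ÷ 1.790 mGy/h = 0.1061 h.

0.106 h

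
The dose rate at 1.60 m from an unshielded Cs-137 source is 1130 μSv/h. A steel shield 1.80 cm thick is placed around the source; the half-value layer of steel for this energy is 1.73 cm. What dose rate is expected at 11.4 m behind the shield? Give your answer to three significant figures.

10.8 μSv/h

Distance alone: 1130 × (1.60/11.4)² = 1130 × 0.01970 = 22.26 μSv/h.
Shield: 1.80/1.73 = 1.040 half-value layers → attenuation 2^(−1.040) = 0.4863.
Combined: 22.26 × 0.4863 = 10.83 μSv/h.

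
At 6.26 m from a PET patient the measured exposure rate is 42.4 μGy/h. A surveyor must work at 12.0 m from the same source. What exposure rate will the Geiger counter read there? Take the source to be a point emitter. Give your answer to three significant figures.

11.5 μGy/h

Since intensity falls as 1/r², scaling from 6.26 m to 12.0 m:
(6.26/12.0)² = 0.2721, so 42.4 × 0.2721 = 11.54 μGy/h.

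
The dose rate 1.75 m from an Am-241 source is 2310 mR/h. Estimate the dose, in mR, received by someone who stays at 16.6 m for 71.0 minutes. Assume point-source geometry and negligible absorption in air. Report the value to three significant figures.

30.4 mR

Since intensity falls as 1/r², rate at 16.6 m:
(1.75/16.6)² = 0.01111, so 2310 × 0.01111 = 25.66 mR/h.
Dose = rate × time = 25.66 mR/h × 1.183 h = 30.36 mR.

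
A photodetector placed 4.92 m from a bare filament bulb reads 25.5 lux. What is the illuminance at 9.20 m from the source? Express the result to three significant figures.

Using I₁d₁² = I₂d₂², scaling from 4.92 m to 9.20 m:
(4.92/9.20)² = 0.2860, so 25.5 × 0.2860 = 7.293 lux.

7.29 lux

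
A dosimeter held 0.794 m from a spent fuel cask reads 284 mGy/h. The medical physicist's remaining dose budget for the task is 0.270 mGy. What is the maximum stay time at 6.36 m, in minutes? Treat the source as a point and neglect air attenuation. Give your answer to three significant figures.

3.66 min

By the inverse-square law, rate at 6.36 m:
(0.794/6.36)² = 0.01559, so 284 × 0.01559 = 4.428 mGy/h.
Stay time = 0.270 mGy ÷ 4.428 mGy/h = 0.06098 h = 3.659 min.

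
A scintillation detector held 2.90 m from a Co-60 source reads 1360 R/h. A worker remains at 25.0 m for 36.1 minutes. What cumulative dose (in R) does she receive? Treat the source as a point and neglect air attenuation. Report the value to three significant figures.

11.0 R

Using I₁d₁² = I₂d₂², rate at 25.0 m:
(2.90/25.0)² = 0.01346, so 1360 × 0.01346 = 18.31 R/h.
Dose = rate × time = 18.31 R/h × 0.6017 h = 11.02 R.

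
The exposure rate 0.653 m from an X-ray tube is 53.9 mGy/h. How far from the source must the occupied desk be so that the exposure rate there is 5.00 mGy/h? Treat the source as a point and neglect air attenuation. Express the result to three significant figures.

Applying the 1/r² law, d₂ = d₁·√(I₁/I₂).
I₁/I₂ = 53.9/5.00 = 10.78, so d₂ = 0.653 × √10.78 = 2.144 m.

2.14 m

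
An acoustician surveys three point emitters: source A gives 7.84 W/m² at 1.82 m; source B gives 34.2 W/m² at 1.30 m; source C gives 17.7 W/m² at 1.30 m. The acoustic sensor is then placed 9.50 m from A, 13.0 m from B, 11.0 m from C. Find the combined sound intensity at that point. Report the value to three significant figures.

0.877 W/m²

By superposition, sum each source's inverse-square contribution:
A: 7.84 × (1.82/9.50)² = 0.2877 W/m²
B: 34.2 × (1.30/13.0)² = 0.3420 W/m²
C: 17.7 × (1.30/11.0)² = 0.2472 W/m²
Total = 0.2877 + 0.3420 + 0.2472 = 0.8769 W/m².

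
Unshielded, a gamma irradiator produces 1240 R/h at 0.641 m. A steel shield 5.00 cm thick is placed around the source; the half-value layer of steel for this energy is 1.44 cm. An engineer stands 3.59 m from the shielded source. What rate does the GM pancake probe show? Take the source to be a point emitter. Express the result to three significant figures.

3.56 R/h

Distance alone: 1240 × (0.641/3.59)² = 1240 × 0.03188 = 39.53 R/h.
Shield: 5.00/1.44 = 3.472 half-value layers → attenuation 2^(−3.472) = 0.09012.
Combined: 39.53 × 0.09012 = 3.562 R/h.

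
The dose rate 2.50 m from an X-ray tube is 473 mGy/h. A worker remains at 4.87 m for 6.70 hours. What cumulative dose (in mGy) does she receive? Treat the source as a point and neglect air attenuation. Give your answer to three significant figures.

835 mGy

By the inverse-square law, rate at 4.87 m:
473 × (2.50/4.87)² = 473 × 0.2635 = 124.6 mGy/h.
Dose = rate × time = 124.6 mGy/h × 6.700 h = 834.8 mGy.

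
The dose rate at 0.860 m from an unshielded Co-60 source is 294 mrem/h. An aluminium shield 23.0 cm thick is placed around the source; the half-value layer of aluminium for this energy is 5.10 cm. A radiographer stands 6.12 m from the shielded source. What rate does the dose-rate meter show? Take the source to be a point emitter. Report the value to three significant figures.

Distance alone: (0.860/6.12)² = 0.01975, so 294 × 0.01975 = 5.806 mrem/h.
Shield: 23.0/5.10 = 4.510 half-value layers → attenuation 2^(−4.510) = 0.04389.
Combined: 5.806 × 0.04389 = 0.2548 mrem/h.

0.255 mrem/h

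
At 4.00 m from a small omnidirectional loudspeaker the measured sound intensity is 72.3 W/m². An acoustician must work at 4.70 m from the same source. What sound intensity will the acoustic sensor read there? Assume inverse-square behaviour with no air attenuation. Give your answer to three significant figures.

52.4 W/m²

Applying the 1/r² law, scaling from 4.00 m to 4.70 m:
(4.00/4.70)² = 0.7243, so 72.3 × 0.7243 = 52.37 W/m².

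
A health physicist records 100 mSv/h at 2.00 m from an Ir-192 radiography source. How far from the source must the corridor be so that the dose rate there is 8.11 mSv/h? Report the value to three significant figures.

By the inverse-square law, d₂ = d₁·√(I₁/I₂).
I₁/I₂ = 100/8.11 = 12.33, so d₂ = 2.00 × √12.33 = 7.023 m.

7.02 m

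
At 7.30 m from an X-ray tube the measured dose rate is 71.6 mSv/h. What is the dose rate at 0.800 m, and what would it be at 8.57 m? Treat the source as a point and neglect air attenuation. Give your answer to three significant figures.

Intensity scales as (d₁/d₂)², so
At 0.800 m: (7.30/0.800)² = 83.27, so 71.6 × 83.27 = 5962 mSv/h
At 8.57 m: (0.800/8.57)² = 0.008714, so 5962 × 0.008714 = 51.95 mSv/h.

5960 mSv/h; 52.0 mSv/h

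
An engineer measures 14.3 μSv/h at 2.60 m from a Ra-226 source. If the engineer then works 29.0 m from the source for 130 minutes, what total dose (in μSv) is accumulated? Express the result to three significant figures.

Using I₁d₁² = I₂d₂², rate at 29.0 m:
14.3 × (2.60/29.0)² = 14.3 × 0.008038 = 0.1149 μSv/h.
Dose = rate × time = 0.1149 μSv/h × 2.167 h = 0.2490 μSv.

0.249 μSv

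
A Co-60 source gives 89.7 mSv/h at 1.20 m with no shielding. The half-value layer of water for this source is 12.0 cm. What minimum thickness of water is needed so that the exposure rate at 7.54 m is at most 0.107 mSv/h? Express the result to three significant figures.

At 7.54 m, distance alone gives 89.7 × (1.20/7.54)² = 89.7 × 0.02533 = 2.272 mSv/h.
Further attenuation needed: 2.272/0.107 = 21.23.
n = log₂(21.23) = 4.408 half-value layers.
Thickness = 4.408 × 12.0 cm = 52.90 cm.

52.9 cm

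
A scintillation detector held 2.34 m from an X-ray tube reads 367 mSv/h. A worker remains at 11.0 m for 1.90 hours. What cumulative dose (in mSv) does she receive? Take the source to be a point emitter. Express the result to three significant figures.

Intensity scales as (d₁/d₂)², so rate at 11.0 m:
367 × (2.34/11.0)² = 367 × 0.04525 = 16.61 mSv/h.
Dose = rate × time = 16.61 mSv/h × 1.900 h = 31.56 mSv.

31.6 mSv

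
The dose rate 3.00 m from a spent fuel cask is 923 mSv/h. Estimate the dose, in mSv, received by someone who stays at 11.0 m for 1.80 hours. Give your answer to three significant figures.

124 mSv

Intensity scales as (d₁/d₂)², so rate at 11.0 m:
(3.00/11.0)² = 0.07438, so 923 × 0.07438 = 68.65 mSv/h.
Dose = rate × time = 68.65 mSv/h × 1.800 h = 123.6 mSv.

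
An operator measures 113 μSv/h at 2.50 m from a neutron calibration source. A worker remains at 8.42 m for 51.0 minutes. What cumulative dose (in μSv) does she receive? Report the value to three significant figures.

8.47 μSv

By the inverse-square law, rate at 8.42 m:
113 × (2.50/8.42)² = 113 × 0.08816 = 9.962 μSv/h.
Dose = rate × time = 9.962 μSv/h × 0.8500 h = 8.468 μSv.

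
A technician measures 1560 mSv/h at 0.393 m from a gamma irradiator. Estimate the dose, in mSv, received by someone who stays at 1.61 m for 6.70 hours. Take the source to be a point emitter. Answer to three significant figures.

Since intensity falls as 1/r², rate at 1.61 m:
(0.393/1.61)² = 0.05958, so 1560 × 0.05958 = 92.94 mSv/h.
Dose = rate × time = 92.94 mSv/h × 6.700 h = 622.7 mSv.

623 mSv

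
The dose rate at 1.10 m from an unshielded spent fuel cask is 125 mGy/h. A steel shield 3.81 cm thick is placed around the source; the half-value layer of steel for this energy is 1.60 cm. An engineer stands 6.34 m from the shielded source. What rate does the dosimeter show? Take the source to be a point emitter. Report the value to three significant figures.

0.722 mGy/h

Distance alone: 125 × (1.10/6.34)² = 125 × 0.03010 = 3.762 mGy/h.
Shield: 3.81/1.60 = 2.381 half-value layers → attenuation 2^(−2.381) = 0.1920.
Combined: 3.762 × 0.1920 = 0.7223 mGy/h.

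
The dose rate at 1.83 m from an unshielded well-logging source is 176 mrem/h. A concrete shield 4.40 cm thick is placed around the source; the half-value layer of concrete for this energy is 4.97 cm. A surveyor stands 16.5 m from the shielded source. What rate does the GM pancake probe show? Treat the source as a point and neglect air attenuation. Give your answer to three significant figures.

Distance alone: 176 × (1.83/16.5)² = 176 × 0.01230 = 2.165 mrem/h.
Shield: 4.40/4.97 = 0.8853 half-value layers → attenuation 2^(−0.8853) = 0.5414.
Combined: 2.165 × 0.5414 = 1.172 mrem/h.

1.17 mrem/h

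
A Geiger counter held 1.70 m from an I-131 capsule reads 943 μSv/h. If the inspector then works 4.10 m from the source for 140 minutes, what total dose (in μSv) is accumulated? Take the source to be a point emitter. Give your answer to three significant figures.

Since intensity falls as 1/r², rate at 4.10 m:
943 × (1.70/4.10)² = 943 × 0.1719 = 162.1 μSv/h.
Dose = rate × time = 162.1 μSv/h × 2.333 h = 378.2 μSv.

378 μSv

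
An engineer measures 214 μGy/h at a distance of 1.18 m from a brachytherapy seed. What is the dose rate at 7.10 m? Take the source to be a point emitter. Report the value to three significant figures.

5.91 μGy/h

By the inverse-square law, the rate at 7.10 m is
214 × (1.18/7.10)² = 214 × 0.02762 = 5.911 μGy/h.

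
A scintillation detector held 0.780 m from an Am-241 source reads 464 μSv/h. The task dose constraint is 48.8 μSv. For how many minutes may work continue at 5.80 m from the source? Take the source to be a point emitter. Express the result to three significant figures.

By the inverse-square law, rate at 5.80 m:
(0.780/5.80)² = 0.01809, so 464 × 0.01809 = 8.394 μSv/h.
Stay time = 48.8 μSv ÷ 8.394 μSv/h = 5.814 h = 348.8 min.

349 min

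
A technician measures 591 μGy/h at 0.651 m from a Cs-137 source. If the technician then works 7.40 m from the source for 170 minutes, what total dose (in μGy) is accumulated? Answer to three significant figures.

13.0 μGy

By the inverse-square law, rate at 7.40 m:
(0.651/7.40)² = 0.007739, so 591 × 0.007739 = 4.574 μGy/h.
Dose = rate × time = 4.574 μGy/h × 2.833 h = 12.96 μGy.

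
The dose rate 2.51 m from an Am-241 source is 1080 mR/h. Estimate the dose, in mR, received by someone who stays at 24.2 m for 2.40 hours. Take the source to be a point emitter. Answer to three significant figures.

Applying the 1/r² law, rate at 24.2 m:
(2.51/24.2)² = 0.01076, so 1080 × 0.01076 = 11.62 mR/h.
Dose = rate × time = 11.62 mR/h × 2.400 h = 27.89 mR.

27.9 mR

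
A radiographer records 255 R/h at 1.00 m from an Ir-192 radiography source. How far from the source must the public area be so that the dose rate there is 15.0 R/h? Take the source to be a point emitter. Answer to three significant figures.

4.12 m

Intensity scales as (d₁/d₂)², so d₂ = d₁·√(I₁/I₂).
I₁/I₂ = 255/15.0 = 17.00, so d₂ = 1.00 × √17.00 = 4.123 m.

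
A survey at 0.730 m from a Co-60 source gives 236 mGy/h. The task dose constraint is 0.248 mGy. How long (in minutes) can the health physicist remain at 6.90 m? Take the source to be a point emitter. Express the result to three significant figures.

5.63 min

Since intensity falls as 1/r², rate at 6.90 m:
(0.730/6.90)² = 0.01119, so 236 × 0.01119 = 2.641 mGy/h.
Stay time = 0.248 mGy ÷ 2.641 mGy/h = 0.09390 h = 5.634 min.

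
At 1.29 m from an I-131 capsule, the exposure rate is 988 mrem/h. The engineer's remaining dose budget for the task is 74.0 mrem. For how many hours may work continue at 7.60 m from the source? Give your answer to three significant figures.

2.60 h

Intensity scales as (d₁/d₂)², so rate at 7.60 m:
988 × (1.29/7.60)² = 988 × 0.02881 = 28.46 mrem/h.
Stay time = 74.0 mrem ÷ 28.46 mrem/h = 2.600 h.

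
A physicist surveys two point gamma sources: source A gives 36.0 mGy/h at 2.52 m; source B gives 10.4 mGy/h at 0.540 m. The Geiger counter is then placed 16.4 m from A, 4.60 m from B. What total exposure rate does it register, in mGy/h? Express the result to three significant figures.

0.993 mGy/h

By superposition, sum each source's inverse-square contribution:
A: 36.0 × (2.52/16.4)² = 0.8500 mGy/h
B: 10.4 × (0.540/4.60)² = 0.1433 mGy/h
Total = 0.8500 + 0.1433 = 0.9933 mGy/h.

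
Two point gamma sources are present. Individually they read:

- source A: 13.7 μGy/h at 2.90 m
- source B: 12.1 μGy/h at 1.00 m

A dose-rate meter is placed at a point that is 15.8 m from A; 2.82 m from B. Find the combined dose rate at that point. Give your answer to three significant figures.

1.98 μGy/h

By superposition, sum each source's inverse-square contribution:
A: 13.7 × (2.90/15.8)² = 0.4615 μGy/h
B: 12.1 × (1.00/2.82)² = 1.522 μGy/h
Total = 0.4615 + 1.522 = 1.984 μGy/h.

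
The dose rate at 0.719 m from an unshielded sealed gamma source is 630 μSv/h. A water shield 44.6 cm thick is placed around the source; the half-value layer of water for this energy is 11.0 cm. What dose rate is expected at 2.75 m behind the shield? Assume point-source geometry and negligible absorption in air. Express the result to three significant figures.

Distance alone: 630 × (0.719/2.75)² = 630 × 0.06836 = 43.07 μSv/h.
Shield: 44.6/11.0 = 4.055 half-value layers → attenuation 2^(−4.055) = 0.06016.
Combined: 43.07 × 0.06016 = 2.591 μSv/h.

2.59 μSv/h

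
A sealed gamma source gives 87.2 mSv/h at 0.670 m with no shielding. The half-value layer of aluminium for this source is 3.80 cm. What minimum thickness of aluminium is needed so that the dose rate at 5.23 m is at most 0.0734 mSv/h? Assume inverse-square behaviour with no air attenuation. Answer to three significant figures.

16.3 cm

At 5.23 m, distance alone gives 87.2 × (0.670/5.23)² = 87.2 × 0.01641 = 1.431 mSv/h.
Further attenuation needed: 1.431/0.0734 = 19.50.
n = log₂(19.50) = 4.285 half-value layers.
Thickness = 4.285 × 3.80 cm = 16.28 cm.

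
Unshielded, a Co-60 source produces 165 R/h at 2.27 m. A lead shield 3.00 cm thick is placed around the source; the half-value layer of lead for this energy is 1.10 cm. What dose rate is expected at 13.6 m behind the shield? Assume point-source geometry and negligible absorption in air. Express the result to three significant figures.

Distance alone: (2.27/13.6)² = 0.02786, so 165 × 0.02786 = 4.597 R/h.
Shield: 3.00/1.10 = 2.727 half-value layers → attenuation 2^(−2.727) = 0.1510.
Combined: 4.597 × 0.1510 = 0.6941 R/h.

0.694 R/h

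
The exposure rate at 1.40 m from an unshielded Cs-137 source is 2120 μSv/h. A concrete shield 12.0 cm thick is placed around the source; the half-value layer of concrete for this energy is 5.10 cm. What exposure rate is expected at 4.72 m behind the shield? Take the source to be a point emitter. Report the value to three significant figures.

36.5 μSv/h

Distance alone: (1.40/4.72)² = 0.08798, so 2120 × 0.08798 = 186.5 μSv/h.
Shield: 12.0/5.10 = 2.353 half-value layers → attenuation 2^(−2.353) = 0.1957.
Combined: 186.5 × 0.1957 = 36.50 μSv/h.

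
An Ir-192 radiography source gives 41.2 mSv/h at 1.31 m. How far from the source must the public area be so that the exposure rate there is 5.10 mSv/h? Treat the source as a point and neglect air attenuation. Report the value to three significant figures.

3.72 m

Since intensity falls as 1/r², d₂ = d₁·√(I₁/I₂).
I₁/I₂ = 41.2/5.10 = 8.078, so d₂ = 1.31 × √8.078 = 3.723 m.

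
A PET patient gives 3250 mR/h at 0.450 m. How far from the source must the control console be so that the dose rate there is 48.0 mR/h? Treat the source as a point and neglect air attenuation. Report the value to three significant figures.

Applying the 1/r² law, d₂ = d₁·√(I₁/I₂).
I₁/I₂ = 3250/48.0 = 67.71, so d₂ = 0.450 × √67.71 = 3.703 m.

3.70 m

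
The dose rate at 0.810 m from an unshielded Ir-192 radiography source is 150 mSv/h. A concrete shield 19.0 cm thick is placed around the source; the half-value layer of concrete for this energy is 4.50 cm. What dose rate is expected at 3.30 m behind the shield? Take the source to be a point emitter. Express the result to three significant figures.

Distance alone: 150 × (0.810/3.30)² = 150 × 0.06025 = 9.037 mSv/h.
Shield: 19.0/4.50 = 4.222 half-value layers → attenuation 2^(−4.222) = 0.05359.
Combined: 9.037 × 0.05359 = 0.4843 mSv/h.

0.484 mSv/h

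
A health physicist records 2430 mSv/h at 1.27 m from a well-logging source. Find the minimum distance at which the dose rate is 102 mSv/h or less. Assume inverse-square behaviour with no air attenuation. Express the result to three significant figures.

Applying the 1/r² law, d₂ = d₁·√(I₁/I₂).
I₁/I₂ = 2430/102 = 23.82, so d₂ = 1.27 × √23.82 = 6.198 m.

6.20 m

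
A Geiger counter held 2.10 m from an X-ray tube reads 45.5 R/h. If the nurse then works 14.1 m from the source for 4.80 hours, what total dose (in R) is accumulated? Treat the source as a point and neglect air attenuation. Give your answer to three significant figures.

Intensity scales as (d₁/d₂)², so rate at 14.1 m:
(2.10/14.1)² = 0.02218, so 45.5 × 0.02218 = 1.009 R/h.
Dose = rate × time = 1.009 R/h × 4.800 h = 4.843 R.

4.84 R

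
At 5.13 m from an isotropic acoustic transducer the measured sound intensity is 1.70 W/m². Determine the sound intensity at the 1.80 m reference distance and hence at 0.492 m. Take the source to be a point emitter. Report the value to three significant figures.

13.8 W/m²; 185 W/m²

Using I₁d₁² = I₂d₂²,
At 1.80 m: (5.13/1.80)² = 8.123, so 1.70 × 8.123 = 13.81 W/m²
At 0.492 m: 13.81 × (1.80/0.492)² = 13.81 × 13.38 = 184.8 W/m².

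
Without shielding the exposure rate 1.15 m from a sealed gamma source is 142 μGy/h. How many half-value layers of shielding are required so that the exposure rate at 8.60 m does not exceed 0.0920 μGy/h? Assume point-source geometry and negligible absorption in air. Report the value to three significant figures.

4.79 half-value layers

At 8.60 m, distance alone gives 142 × (1.15/8.60)² = 142 × 0.01788 = 2.539 μGy/h.
Further attenuation needed: 2.539/0.0920 = 27.60.
n = log₂(27.60) = 4.787 half-value layers.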